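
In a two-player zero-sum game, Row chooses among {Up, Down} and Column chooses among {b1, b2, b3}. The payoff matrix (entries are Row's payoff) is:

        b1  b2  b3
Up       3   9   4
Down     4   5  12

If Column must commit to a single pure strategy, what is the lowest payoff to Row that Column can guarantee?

4

Column maxima: b1 → 4, b2 → 9, b3 → 12.
The smallest of these is 4.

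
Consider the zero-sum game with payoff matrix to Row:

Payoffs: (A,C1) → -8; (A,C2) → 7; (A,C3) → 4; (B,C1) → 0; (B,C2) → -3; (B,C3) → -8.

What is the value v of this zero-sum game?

-16/5

Row minima: A → -8, B → -8; maximin = -8.
Column maxima: C1 → 0, C2 → 7, C3 → 4; minimax = 0.
-8 ≠ 0, so there is no saddle point; optimal play is mixed.
C2 is strictly dominated by C3 (it gives Row strictly more in every row), so Column never plays it.
On the remaining 2×2 (A, B vs C1, C3):
Let Row play A with probability p. Expected payoff against C1: (-8)p + 0(1−p) = −8p; against C3: 4p + (-8)(1−p) = 12p − 8.
Setting these equal: −8p = 12p − 8 ⇒ −20p = -8 ⇒ p = 2/5, and the value is (-8)·(2/5) = -16/5.
For Column: with q = P(C1), equating A's and B's payoffs gives −12q + 4 = 8q − 8 ⇒ q = 3/5.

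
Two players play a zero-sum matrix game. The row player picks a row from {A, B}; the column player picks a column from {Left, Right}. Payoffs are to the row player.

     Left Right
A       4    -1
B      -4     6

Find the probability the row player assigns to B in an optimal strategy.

Row minima: A → -1, B → -4; maximin = -1.
Column maxima: Left → 4, Right → 6; minimax = 4.
-1 ≠ 4, so there is no saddle point; optimal play is mixed.
Let the row player play A with probability p. Expected payoff against Left: 4p + (-4)(1−p) = 8p − 4; against Right: (-1)p + 6(1−p) = −7p + 6.
Setting these equal: 8p − 4 = −7p + 6 ⇒ 15p = 10 ⇒ p = 2/3, and the value is (8)·(2/3) − 4 = 4/3.
For the column player: with q = P(Left), equating A's and B's payoffs gives 5q − 1 = −10q + 6 ⇒ q = 7/15.

1/3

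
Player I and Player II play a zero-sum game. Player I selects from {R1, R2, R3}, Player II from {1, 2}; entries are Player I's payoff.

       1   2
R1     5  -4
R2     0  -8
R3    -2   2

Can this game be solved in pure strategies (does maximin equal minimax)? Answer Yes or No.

No

Row minima: R1 → -4, R2 → -8, R3 → -2; maximin = -2.
Column maxima: 1 → 5, 2 → 2; minimax = 2.
-2 ≠ 2, so no pure-strategy equilibrium exists.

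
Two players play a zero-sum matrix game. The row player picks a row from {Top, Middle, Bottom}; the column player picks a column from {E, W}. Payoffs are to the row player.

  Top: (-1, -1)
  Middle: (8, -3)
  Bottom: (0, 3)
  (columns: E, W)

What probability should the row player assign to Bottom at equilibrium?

Row minima: Top → -1, Middle → -3, Bottom → 0; maximin = 0.
Column maxima: E → 8, W → 3; minimax = 3.
0 ≠ 3, so there is no saddle point; optimal play is mixed.
Top is strictly dominated by Bottom, so the row player never plays it.
On the remaining 2×2 (Middle, Bottom vs E, W):
Let the row player play Middle with probability p. Expected payoff against E: 8p + 0(1−p) = 8p; against W: (-3)p + 3(1−p) = −6p + 3.
Setting these equal: 8p = −6p + 3 ⇒ 14p = 3 ⇒ p = 3/14, and the value is (8)·(3/14) = 12/7.
For the column player: with q = P(E), equating Middle's and Bottom's payoffs gives 11q − 3 = −3q + 3 ⇒ q = 3/7.

11/14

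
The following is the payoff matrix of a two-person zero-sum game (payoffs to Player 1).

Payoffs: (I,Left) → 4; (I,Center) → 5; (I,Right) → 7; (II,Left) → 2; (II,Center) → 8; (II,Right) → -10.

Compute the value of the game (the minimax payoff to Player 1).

Row minima: I → 4, II → -10; maximin = 4.
Column maxima: Left → 4, Center → 8, Right → 7; minimax = 4.
Since maximin = minimax = 4, there is a saddle point and the value is 4.

4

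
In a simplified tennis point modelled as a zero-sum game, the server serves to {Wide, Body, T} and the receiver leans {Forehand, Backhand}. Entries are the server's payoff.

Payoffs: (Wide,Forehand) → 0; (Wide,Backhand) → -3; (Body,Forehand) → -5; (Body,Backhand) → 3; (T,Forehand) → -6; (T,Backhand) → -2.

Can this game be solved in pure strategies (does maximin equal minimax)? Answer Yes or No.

No

Row minima: Wide → -3, Body → -5, T → -6; maximin = -3.
Column maxima: Forehand → 0, Backhand → 3; minimax = 0.
-3 ≠ 0, so no pure-strategy equilibrium exists.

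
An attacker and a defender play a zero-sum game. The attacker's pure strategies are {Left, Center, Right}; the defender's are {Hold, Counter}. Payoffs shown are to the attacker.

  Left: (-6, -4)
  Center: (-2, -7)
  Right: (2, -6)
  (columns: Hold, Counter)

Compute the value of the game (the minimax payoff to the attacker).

Row minima: Left → -6, Center → -7, Right → -6; maximin = -6.
Column maxima: Hold → 2, Counter → -4; minimax = -4.
-6 ≠ -4, so there is no saddle point; optimal play is mixed.
Center is strictly dominated by Right, so the attacker never plays it.
On the remaining 2×2 (Left, Right vs Hold, Counter):
Let the attacker play Left with probability p. Expected payoff against Hold: (-6)p + 2(1−p) = −8p + 2; against Counter: (-4)p + (-6)(1−p) = 2p − 6.
Setting these equal: −8p + 2 = 2p − 6 ⇒ −10p = -8 ⇒ p = 4/5, and the value is (-8)·(4/5) + 2 = -22/5.
For the defender: with q = P(Hold), equating Left's and Right's payoffs gives −2q − 4 = 8q − 6 ⇒ q = 1/5.

-22/5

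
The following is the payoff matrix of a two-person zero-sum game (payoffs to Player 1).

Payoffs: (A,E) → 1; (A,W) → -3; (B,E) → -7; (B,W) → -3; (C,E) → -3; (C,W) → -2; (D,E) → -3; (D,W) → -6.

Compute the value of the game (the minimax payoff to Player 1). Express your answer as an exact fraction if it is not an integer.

-11/5

Row minima: A → -3, B → -7, C → -3, D → -6; maximin = -3.
Column maxima: E → 1, W → -2; minimax = -2.
-3 ≠ -2, so there is no saddle point; optimal play is mixed.
B is strictly dominated by C, so Player 1 never plays it.
D is strictly dominated by A, so Player 1 never plays it.
On the remaining 2×2 (A, C vs E, W):
Let Player 1 play A with probability p. Expected payoff against E: 1p + (-3)(1−p) = 4p − 3; against W: (-3)p + (-2)(1−p) = −p − 2.
Setting these equal: 4p − 3 = −p − 2 ⇒ 5p = 1 ⇒ p = 1/5, and the value is (4)·(1/5) − 3 = -11/5.
For Player 2: with q = P(E), equating A's and C's payoffs gives 4q − 3 = −q − 2 ⇒ q = 1/5.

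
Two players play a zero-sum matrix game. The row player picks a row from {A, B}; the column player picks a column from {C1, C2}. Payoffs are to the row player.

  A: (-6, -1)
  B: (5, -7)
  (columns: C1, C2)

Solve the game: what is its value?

-47/17

Row minima: A → -6, B → -7; maximin = -6.
Column maxima: C1 → 5, C2 → -1; minimax = -1.
-6 ≠ -1, so there is no saddle point; optimal play is mixed.
Let the row player play A with probability p. Expected payoff against C1: (-6)p + 5(1−p) = −11p + 5; against C2: (-1)p + (-7)(1−p) = 6p − 7.
Setting these equal: −11p + 5 = 6p − 7 ⇒ −17p = -12 ⇒ p = 12/17, and the value is (-11)·(12/17) + 5 = -47/17.
For the column player: with q = P(C1), equating A's and B's payoffs gives −5q − 1 = 12q − 7 ⇒ q = 6/17.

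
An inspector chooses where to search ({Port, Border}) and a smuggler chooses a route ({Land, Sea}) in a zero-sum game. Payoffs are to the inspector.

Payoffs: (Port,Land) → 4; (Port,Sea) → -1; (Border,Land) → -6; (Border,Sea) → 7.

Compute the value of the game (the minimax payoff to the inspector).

11/9

Row minima: Port → -1, Border → -6; maximin = -1.
Column maxima: Land → 4, Sea → 7; minimax = 4.
-1 ≠ 4, so there is no saddle point; optimal play is mixed.
Let the inspector play Port with probability p. Expected payoff against Land: 4p + (-6)(1−p) = 10p − 6; against Sea: (-1)p + 7(1−p) = −8p + 7.
Setting these equal: 10p − 6 = −8p + 7 ⇒ 18p = 13 ⇒ p = 13/18, and the value is (10)·(13/18) − 6 = 11/9.
For the smuggler: with q = P(Land), equating Port's and Border's payoffs gives 5q − 1 = −13q + 7 ⇒ q = 4/9.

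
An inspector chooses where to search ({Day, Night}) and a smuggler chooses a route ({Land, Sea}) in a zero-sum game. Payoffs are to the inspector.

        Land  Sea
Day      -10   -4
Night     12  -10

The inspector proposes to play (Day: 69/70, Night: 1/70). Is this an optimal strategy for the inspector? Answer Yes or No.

Against Land this mix gives (69/70)·(-10) + (1/70)·12 = -339/35.
Against Sea this mix gives (69/70)·(-4) + (1/70)·(-10) = -143/35.
The smuggler will play Land, holding the inspector to -339/35. Shifting weight toward the row that does better against Land would raise this floor (the equalizing mix achieves -37/7 against both Land and Sea), so the proposed strategy is not optimal.

No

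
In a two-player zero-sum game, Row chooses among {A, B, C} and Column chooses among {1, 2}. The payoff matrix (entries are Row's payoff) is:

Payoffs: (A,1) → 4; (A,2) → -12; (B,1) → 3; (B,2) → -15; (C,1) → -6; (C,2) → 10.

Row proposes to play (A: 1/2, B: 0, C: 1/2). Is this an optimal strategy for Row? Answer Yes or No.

Against 1 this mix gives (1/2)·4 + (1/2)·(-6) = -1.
Against 2 this mix gives (1/2)·(-12) + (1/2)·10 = -1.
All of Column's active replies (1, 2) yield -1, and no column does worse for Row. The mix makes Column indifferent and guarantees -1, so it is optimal.

Yes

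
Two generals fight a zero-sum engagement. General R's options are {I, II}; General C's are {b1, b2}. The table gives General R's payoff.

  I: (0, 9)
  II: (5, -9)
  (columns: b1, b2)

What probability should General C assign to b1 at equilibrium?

Row minima: I → 0, II → -9; maximin = 0.
Column maxima: b1 → 5, b2 → 9; minimax = 5.
0 ≠ 5, so there is no saddle point; optimal play is mixed.
Let General R play I with probability p. Expected payoff against b1: 0p + 5(1−p) = −5p + 5; against b2: 9p + (-9)(1−p) = 18p − 9.
Setting these equal: −5p + 5 = 18p − 9 ⇒ −23p = -14 ⇒ p = 14/23, and the value is (-5)·(14/23) + 5 = 45/23.
For General C: with q = P(b1), equating I's and II's payoffs gives −9q + 9 = 14q − 9 ⇒ q = 18/23.

18/23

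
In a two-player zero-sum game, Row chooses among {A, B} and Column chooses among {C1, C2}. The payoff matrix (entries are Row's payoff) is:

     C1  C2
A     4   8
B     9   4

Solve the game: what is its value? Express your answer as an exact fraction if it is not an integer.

56/9

Row minima: A → 4, B → 4; maximin = 4.
Column maxima: C1 → 9, C2 → 8; minimax = 8.
4 ≠ 8, so there is no saddle point; optimal play is mixed.
Let Row play A with probability p. Expected payoff against C1: 4p + 9(1−p) = −5p + 9; against C2: 8p + 4(1−p) = 4p + 4.
Setting these equal: −5p + 9 = 4p + 4 ⇒ −9p = -5 ⇒ p = 5/9, and the value is (-5)·(5/9) + 9 = 56/9.
For Column: with q = P(C1), equating A's and B's payoffs gives −4q + 8 = 5q + 4 ⇒ q = 4/9.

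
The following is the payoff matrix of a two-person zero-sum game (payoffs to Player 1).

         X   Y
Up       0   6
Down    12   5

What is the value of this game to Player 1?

Row minima: Up → 0, Down → 5; maximin = 5.
Column maxima: X → 12, Y → 6; minimax = 6.
5 ≠ 6, so there is no saddle point; optimal play is mixed.
Let Player 1 play Up with probability p. Expected payoff against X: 0p + 12(1−p) = −12p + 12; against Y: 6p + 5(1−p) = p + 5.
Setting these equal: −12p + 12 = p + 5 ⇒ −13p = -7 ⇒ p = 7/13, and the value is (-12)·(7/13) + 12 = 72/13.
For Player 2: with q = P(X), equating Up's and Down's payoffs gives −6q + 6 = 7q + 5 ⇒ q = 1/13.

72/13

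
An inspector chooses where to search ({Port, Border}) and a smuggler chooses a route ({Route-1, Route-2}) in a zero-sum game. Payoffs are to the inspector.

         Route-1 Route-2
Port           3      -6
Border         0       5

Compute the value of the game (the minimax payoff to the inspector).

15/14

Row minima: Port → -6, Border → 0; maximin = 0.
Column maxima: Route-1 → 3, Route-2 → 5; minimax = 3.
0 ≠ 3, so there is no saddle point; optimal play is mixed.
Let the inspector play Port with probability p. Expected payoff against Route-1: 3p + 0(1−p) = 3p; against Route-2: (-6)p + 5(1−p) = −11p + 5.
Setting these equal: 3p = −11p + 5 ⇒ 14p = 5 ⇒ p = 5/14, and the value is (3)·(5/14) = 15/14.
For the smuggler: with q = P(Route-1), equating Port's and Border's payoffs gives 9q − 6 = −5q + 5 ⇒ q = 11/14.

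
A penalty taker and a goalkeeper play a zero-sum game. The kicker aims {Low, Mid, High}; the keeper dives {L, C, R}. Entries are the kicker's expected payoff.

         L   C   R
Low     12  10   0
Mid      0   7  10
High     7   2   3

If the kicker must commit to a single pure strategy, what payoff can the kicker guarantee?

Row minima: Low → 0, Mid → 0, High → 2.
The best of these is 2.

2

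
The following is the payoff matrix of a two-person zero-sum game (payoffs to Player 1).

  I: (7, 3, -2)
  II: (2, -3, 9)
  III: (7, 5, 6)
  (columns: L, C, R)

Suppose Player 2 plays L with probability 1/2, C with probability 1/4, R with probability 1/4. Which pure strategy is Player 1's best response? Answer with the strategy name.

Expected payoff of I: (1/2)·7 + (1/4)·3 + (1/4)·(-2) = 15/4.
Expected payoff of II: (1/2)·2 + (1/4)·(-3) + (1/4)·9 = 5/2.
Expected payoff of III: (1/2)·7 + (1/4)·5 + (1/4)·6 = 25/4.
The largest is 25/4, so Player 1's best response is III.

III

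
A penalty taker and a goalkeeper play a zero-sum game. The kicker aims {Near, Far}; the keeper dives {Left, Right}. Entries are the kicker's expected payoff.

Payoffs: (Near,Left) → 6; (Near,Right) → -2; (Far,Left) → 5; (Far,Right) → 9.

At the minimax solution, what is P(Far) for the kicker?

Row minima: Near → -2, Far → 5; maximin = 5.
Column maxima: Left → 6, Right → 9; minimax = 6.
5 ≠ 6, so there is no saddle point; optimal play is mixed.
Let the kicker play Near with probability p. Expected payoff against Left: 6p + 5(1−p) = p + 5; against Right: (-2)p + 9(1−p) = −11p + 9.
Setting these equal: p + 5 = −11p + 9 ⇒ 12p = 4 ⇒ p = 1/3, and the value is (1)·(1/3) + 5 = 16/3.
For the keeper: with q = P(Left), equating Near's and Far's payoffs gives 8q − 2 = −4q + 9 ⇒ q = 11/12.

2/3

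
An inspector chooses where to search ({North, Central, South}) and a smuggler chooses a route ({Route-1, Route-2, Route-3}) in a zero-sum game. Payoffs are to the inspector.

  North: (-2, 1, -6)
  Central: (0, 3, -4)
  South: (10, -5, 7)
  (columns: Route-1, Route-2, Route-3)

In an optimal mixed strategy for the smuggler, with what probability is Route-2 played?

11/19

Row minima: North → -6, Central → -4, South → -5; maximin = -4.
Column maxima: Route-1 → 10, Route-2 → 3, Route-3 → 7; minimax = 3.
-4 ≠ 3, so there is no saddle point; optimal play is mixed.
North is strictly dominated by Central, so the inspector never plays it.
Route-1 is strictly dominated by Route-3 (it gives the inspector strictly more in every row), so the smuggler never plays it.
On the remaining 2×2 (Central, South vs Route-2, Route-3):
Let the inspector play Central with probability p. Expected payoff against Route-2: 3p + (-5)(1−p) = 8p − 5; against Route-3: (-4)p + 7(1−p) = −11p + 7.
Setting these equal: 8p − 5 = −11p + 7 ⇒ 19p = 12 ⇒ p = 12/19, and the value is (8)·(12/19) − 5 = 1/19.
For the smuggler: with q = P(Route-2), equating Central's and South's payoffs gives 7q − 4 = −12q + 7 ⇒ q = 11/19.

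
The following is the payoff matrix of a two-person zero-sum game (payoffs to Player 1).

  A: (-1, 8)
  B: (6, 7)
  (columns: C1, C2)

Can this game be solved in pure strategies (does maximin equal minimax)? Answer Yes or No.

Row minima: A → -1, B → 6; maximin = 6.
Column maxima: C1 → 6, C2 → 8; minimax = 6.
maximin = minimax = 6, so a saddle point exists.

Yes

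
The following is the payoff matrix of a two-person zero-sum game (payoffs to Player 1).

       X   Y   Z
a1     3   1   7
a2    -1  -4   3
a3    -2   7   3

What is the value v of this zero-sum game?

23/11

Row minima: a1 → 1, a2 → -4, a3 → -2; maximin = 1.
Column maxima: X → 3, Y → 7, Z → 7; minimax = 3.
1 ≠ 3, so there is no saddle point; optimal play is mixed.
a2 is strictly dominated by a1, so Player 1 never plays it.
Z is strictly dominated by X (it gives Player 1 strictly more in every row), so Player 2 never plays it.
On the remaining 2×2 (a1, a3 vs X, Y):
Let Player 1 play a1 with probability p. Expected payoff against X: 3p + (-2)(1−p) = 5p − 2; against Y: 1p + 7(1−p) = −6p + 7.
Setting these equal: 5p − 2 = −6p + 7 ⇒ 11p = 9 ⇒ p = 9/11, and the value is (5)·(9/11) − 2 = 23/11.
For Player 2: with q = P(X), equating a1's and a3's payoffs gives 2q + 1 = −9q + 7 ⇒ q = 6/11.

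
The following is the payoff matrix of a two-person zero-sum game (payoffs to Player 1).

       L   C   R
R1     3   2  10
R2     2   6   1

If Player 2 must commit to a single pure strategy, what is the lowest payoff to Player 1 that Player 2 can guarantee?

3

Column maxima: L → 3, C → 6, R → 10.
The smallest of these is 3.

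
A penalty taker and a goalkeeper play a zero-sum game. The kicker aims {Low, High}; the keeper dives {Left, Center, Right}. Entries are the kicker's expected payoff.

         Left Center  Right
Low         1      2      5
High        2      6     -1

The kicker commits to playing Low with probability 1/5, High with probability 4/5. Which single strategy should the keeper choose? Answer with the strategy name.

Right

If the keeper plays Left, the kicker's expected payoff is (1/5)·1 + (4/5)·2 = 9/5.
If the keeper plays Center, the kicker's expected payoff is (1/5)·2 + (4/5)·6 = 26/5.
If the keeper plays Right, the kicker's expected payoff is (1/5)·5 + (4/5)·(-1) = 1/5.
The keeper minimizes the kicker's payoff; the smallest is 1/5, so the best response is Right.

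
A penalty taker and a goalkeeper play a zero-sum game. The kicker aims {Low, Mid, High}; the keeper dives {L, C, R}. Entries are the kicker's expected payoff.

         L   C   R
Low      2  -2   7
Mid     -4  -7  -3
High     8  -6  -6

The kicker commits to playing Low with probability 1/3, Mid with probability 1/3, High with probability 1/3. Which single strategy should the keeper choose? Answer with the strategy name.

C

If the keeper plays L, the kicker's expected payoff is (1/3)·2 + (1/3)·(-4) + (1/3)·8 = 2.
If the keeper plays C, the kicker's expected payoff is (1/3)·(-2) + (1/3)·(-7) + (1/3)·(-6) = -5.
If the keeper plays R, the kicker's expected payoff is (1/3)·7 + (1/3)·(-3) + (1/3)·(-6) = -2/3.
The keeper minimizes the kicker's payoff; the smallest is -5, so the best response is C.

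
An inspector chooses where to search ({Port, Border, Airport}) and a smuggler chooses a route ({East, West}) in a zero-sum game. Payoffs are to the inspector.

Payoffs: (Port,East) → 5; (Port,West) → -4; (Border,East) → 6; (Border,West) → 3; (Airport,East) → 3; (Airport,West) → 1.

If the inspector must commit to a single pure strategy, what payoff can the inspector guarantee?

3

Row minima: Port → -4, Border → 3, Airport → 1.
The best of these is 3.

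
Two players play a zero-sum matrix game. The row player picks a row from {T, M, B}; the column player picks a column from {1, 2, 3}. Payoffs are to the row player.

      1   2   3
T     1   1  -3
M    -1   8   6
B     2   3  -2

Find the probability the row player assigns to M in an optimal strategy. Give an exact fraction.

Row minima: T → -3, M → -1, B → -2; maximin = -1.
Column maxima: 1 → 2, 2 → 8, 3 → 6; minimax = 2.
-1 ≠ 2, so there is no saddle point; optimal play is mixed.
T is strictly dominated by B, so the row player never plays it.
With T eliminated, 2 is strictly dominated by 1 (it gives the row player strictly more in every remaining row), so the column player never plays it.
On the remaining 2×2 (M, B vs 1, 3):
Let the row player play M with probability p. Expected payoff against 1: (-1)p + 2(1−p) = −3p + 2; against 3: 6p + (-2)(1−p) = 8p − 2.
Setting these equal: −3p + 2 = 8p − 2 ⇒ −11p = -4 ⇒ p = 4/11, and the value is (-3)·(4/11) + 2 = 10/11.
For the column player: with q = P(1), equating M's and B's payoffs gives −7q + 6 = 4q − 2 ⇒ q = 8/11.

4/11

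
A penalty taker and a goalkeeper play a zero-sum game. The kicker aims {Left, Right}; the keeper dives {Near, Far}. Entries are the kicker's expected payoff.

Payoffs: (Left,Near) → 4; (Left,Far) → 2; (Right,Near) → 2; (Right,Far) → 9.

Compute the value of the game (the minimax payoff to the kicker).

32/9

Row minima: Left → 2, Right → 2; maximin = 2.
Column maxima: Near → 4, Far → 9; minimax = 4.
2 ≠ 4, so there is no saddle point; optimal play is mixed.
Let the kicker play Left with probability p. Expected payoff against Near: 4p + 2(1−p) = 2p + 2; against Far: 2p + 9(1−p) = −7p + 9.
Setting these equal: 2p + 2 = −7p + 9 ⇒ 9p = 7 ⇒ p = 7/9, and the value is (2)·(7/9) + 2 = 32/9.
For the keeper: with q = P(Near), equating Left's and Right's payoffs gives 2q + 2 = −7q + 9 ⇒ q = 7/9.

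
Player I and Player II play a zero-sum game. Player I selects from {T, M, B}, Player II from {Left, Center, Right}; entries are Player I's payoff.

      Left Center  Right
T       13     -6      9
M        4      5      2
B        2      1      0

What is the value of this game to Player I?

19/6

Row minima: T → -6, M → 2, B → 0; maximin = 2.
Column maxima: Left → 13, Center → 5, Right → 9; minimax = 5.
2 ≠ 5, so there is no saddle point; optimal play is mixed.
B is strictly dominated by M, so Player I never plays it.
Left is strictly dominated by Right (it gives Player I strictly more in every row), so Player II never plays it.
On the remaining 2×2 (T, M vs Center, Right):
Let Player I play T with probability p. Expected payoff against Center: (-6)p + 5(1−p) = −11p + 5; against Right: 9p + 2(1−p) = 7p + 2.
Setting these equal: −11p + 5 = 7p + 2 ⇒ −18p = -3 ⇒ p = 1/6, and the value is (-11)·(1/6) + 5 = 19/6.
For Player II: with q = P(Center), equating T's and M's payoffs gives −15q + 9 = 3q + 2 ⇒ q = 7/18.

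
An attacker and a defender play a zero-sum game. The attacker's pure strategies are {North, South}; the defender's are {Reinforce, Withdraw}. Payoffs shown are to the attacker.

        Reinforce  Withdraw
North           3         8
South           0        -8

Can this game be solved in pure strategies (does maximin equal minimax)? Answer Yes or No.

Row minima: North → 3, South → -8; maximin = 3.
Column maxima: Reinforce → 3, Withdraw → 8; minimax = 3.
maximin = minimax = 3, so a saddle point exists.

Yes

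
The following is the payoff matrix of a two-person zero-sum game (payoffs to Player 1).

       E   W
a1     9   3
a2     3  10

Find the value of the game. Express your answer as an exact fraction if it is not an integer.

81/13

Row minima: a1 → 3, a2 → 3; maximin = 3.
Column maxima: E → 9, W → 10; minimax = 9.
3 ≠ 9, so there is no saddle point; optimal play is mixed.
Let Player 1 play a1 with probability p. Expected payoff against E: 9p + 3(1−p) = 6p + 3; against W: 3p + 10(1−p) = −7p + 10.
Setting these equal: 6p + 3 = −7p + 10 ⇒ 13p = 7 ⇒ p = 7/13, and the value is (6)·(7/13) + 3 = 81/13.
For Player 2: with q = P(E), equating a1's and a2's payoffs gives 6q + 3 = −7q + 10 ⇒ q = 7/13.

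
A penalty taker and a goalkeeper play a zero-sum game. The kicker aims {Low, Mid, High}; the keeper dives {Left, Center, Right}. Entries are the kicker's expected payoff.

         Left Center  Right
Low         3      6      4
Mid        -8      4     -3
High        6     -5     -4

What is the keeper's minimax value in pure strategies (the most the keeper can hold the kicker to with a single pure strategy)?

Column maxima: Left → 6, Center → 6, Right → 4.
The smallest of these is 4.

4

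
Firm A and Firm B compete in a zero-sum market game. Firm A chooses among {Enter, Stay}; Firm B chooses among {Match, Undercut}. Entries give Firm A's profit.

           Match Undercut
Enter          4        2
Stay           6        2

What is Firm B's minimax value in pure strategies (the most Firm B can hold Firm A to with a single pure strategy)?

2

Column maxima: Match → 6, Undercut → 2.
The smallest of these is 2.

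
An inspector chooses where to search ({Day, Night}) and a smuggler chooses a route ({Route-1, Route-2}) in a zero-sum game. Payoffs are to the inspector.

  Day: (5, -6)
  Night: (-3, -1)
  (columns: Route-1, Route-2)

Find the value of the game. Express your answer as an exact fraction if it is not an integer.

-23/13

Row minima: Day → -6, Night → -3; maximin = -3.
Column maxima: Route-1 → 5, Route-2 → -1; minimax = -1.
-3 ≠ -1, so there is no saddle point; optimal play is mixed.
Let the inspector play Day with probability p. Expected payoff against Route-1: 5p + (-3)(1−p) = 8p − 3; against Route-2: (-6)p + (-1)(1−p) = −5p − 1.
Setting these equal: 8p − 3 = −5p − 1 ⇒ 13p = 2 ⇒ p = 2/13, and the value is (8)·(2/13) − 3 = -23/13.
For the smuggler: with q = P(Route-1), equating Day's and Night's payoffs gives 11q − 6 = −2q − 1 ⇒ q = 5/13.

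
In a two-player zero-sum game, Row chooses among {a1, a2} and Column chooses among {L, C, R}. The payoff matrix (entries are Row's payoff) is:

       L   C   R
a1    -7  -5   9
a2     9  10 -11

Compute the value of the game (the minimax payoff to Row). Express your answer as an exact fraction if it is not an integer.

Row minima: a1 → -7, a2 → -11; maximin = -7.
Column maxima: L → 9, C → 10, R → 9; minimax = 9.
-7 ≠ 9, so there is no saddle point; optimal play is mixed.
C is strictly dominated by L (it gives Row strictly more in every row), so Column never plays it.
On the remaining 2×2 (a1, a2 vs L, R):
Let Row play a1 with probability p. Expected payoff against L: (-7)p + 9(1−p) = −16p + 9; against R: 9p + (-11)(1−p) = 20p − 11.
Setting these equal: −16p + 9 = 20p − 11 ⇒ −36p = -20 ⇒ p = 5/9, and the value is (-16)·(5/9) + 9 = 1/9.
For Column: with q = P(L), equating a1's and a2's payoffs gives −16q + 9 = 20q − 11 ⇒ q = 5/9.

1/9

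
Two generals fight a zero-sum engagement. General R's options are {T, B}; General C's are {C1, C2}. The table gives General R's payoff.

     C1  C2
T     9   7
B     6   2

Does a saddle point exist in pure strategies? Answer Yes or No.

Row minima: T → 7, B → 2; maximin = 7.
Column maxima: C1 → 9, C2 → 7; minimax = 7.
maximin = minimax = 7, so a saddle point exists.

Yes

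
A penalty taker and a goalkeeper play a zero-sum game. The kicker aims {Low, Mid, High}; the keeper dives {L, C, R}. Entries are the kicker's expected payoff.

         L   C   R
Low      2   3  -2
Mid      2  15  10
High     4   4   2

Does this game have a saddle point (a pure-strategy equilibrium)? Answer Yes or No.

No

Row minima: Low → -2, Mid → 2, High → 2; maximin = 2.
Column maxima: L → 4, C → 15, R → 10; minimax = 4.
2 ≠ 4, so no pure-strategy equilibrium exists.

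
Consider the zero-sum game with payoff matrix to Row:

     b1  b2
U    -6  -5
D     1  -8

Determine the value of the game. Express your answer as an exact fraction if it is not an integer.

Row minima: U → -6, D → -8; maximin = -6.
Column maxima: b1 → 1, b2 → -5; minimax = -5.
-6 ≠ -5, so there is no saddle point; optimal play is mixed.
Let Row play U with probability p. Expected payoff against b1: (-6)p + 1(1−p) = −7p + 1; against b2: (-5)p + (-8)(1−p) = 3p − 8.
Setting these equal: −7p + 1 = 3p − 8 ⇒ −10p = -9 ⇒ p = 9/10, and the value is (-7)·(9/10) + 1 = -53/10.
For Column: with q = P(b1), equating U's and D's payoffs gives −q − 5 = 9q − 8 ⇒ q = 3/10.

-53/10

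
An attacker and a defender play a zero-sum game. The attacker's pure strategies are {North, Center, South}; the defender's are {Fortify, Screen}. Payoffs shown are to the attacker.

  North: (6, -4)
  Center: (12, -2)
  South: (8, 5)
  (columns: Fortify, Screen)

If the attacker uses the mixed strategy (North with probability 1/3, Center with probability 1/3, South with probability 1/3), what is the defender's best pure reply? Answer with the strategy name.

If the defender plays Fortify, the attacker's expected payoff is (1/3)·6 + (1/3)·12 + (1/3)·8 = 26/3.
If the defender plays Screen, the attacker's expected payoff is (1/3)·(-4) + (1/3)·(-2) + (1/3)·5 = -1/3.
The defender minimizes the attacker's payoff; the smallest is -1/3, so the best response is Screen.

Screen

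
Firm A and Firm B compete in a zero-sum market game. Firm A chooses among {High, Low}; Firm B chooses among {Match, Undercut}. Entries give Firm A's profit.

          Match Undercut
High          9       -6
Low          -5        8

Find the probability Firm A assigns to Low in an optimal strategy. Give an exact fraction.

Row minima: High → -6, Low → -5; maximin = -5.
Column maxima: Match → 9, Undercut → 8; minimax = 8.
-5 ≠ 8, so there is no saddle point; optimal play is mixed.
Let Firm A play High with probability p. Expected payoff against Match: 9p + (-5)(1−p) = 14p − 5; against Undercut: (-6)p + 8(1−p) = −14p + 8.
Setting these equal: 14p − 5 = −14p + 8 ⇒ 28p = 13 ⇒ p = 13/28, and the value is (14)·(13/28) − 5 = 3/2.
For Firm B: with q = P(Match), equating High's and Low's payoffs gives 15q − 6 = −13q + 8 ⇒ q = 1/2.

15/28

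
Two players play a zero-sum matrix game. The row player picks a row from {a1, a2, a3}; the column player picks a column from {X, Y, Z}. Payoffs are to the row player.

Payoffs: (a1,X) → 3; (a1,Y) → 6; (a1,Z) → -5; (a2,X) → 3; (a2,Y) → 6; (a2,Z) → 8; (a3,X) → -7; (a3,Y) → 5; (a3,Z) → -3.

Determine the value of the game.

Row minima: a1 → -5, a2 → 3, a3 → -7; maximin = 3.
Column maxima: X → 3, Y → 6, Z → 8; minimax = 3.
Since maximin = minimax = 3, there is a saddle point and the value is 3.

3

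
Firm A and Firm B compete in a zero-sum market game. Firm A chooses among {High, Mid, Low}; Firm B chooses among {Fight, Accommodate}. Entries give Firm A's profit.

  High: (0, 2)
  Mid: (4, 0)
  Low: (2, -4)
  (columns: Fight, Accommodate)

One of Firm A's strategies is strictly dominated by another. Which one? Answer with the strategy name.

Low

Mid gives a strictly higher payoff than Low against every column: 4 > 2, 0 > -4.
So Low is strictly dominated and Firm A never plays it.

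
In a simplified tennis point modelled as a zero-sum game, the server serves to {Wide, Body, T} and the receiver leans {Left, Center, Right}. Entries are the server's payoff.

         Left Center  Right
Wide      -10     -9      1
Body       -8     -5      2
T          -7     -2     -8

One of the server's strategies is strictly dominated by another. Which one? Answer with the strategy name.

Wide

Body gives a strictly higher payoff than Wide against every column: -8 > -10, -5 > -9, 2 > 1.
So Wide is strictly dominated and the server never plays it.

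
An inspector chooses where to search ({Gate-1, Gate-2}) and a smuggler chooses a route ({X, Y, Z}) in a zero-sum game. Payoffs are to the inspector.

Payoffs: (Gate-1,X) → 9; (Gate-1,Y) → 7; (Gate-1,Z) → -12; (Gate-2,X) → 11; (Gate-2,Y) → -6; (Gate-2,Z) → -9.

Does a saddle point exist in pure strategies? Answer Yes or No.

Row minima: Gate-1 → -12, Gate-2 → -9; maximin = -9.
Column maxima: X → 11, Y → 7, Z → -9; minimax = -9.
maximin = minimax = -9, so a saddle point exists.

Yes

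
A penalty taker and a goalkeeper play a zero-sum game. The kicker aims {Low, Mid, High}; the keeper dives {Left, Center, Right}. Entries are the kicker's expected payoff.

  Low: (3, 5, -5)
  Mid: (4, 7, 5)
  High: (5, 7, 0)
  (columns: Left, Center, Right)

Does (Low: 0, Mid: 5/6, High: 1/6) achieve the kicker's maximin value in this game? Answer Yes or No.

Yes

Against Left this mix gives (5/6)·4 + (1/6)·5 = 25/6.
Against Center this mix gives (5/6)·7 + (1/6)·7 = 7.
Against Right this mix gives (5/6)·5 + (1/6)·0 = 25/6.
All of the keeper's active replies (Left, Right) yield 25/6, and no column does worse for the kicker. The mix makes the keeper indifferent and guarantees 25/6, so it is optimal.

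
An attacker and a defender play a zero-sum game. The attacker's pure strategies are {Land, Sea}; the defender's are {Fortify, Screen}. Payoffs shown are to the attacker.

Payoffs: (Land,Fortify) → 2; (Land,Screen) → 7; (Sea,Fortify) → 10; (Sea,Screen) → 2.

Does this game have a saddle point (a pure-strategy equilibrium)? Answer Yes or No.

Row minima: Land → 2, Sea → 2; maximin = 2.
Column maxima: Fortify → 10, Screen → 7; minimax = 7.
2 ≠ 7, so no pure-strategy equilibrium exists.

No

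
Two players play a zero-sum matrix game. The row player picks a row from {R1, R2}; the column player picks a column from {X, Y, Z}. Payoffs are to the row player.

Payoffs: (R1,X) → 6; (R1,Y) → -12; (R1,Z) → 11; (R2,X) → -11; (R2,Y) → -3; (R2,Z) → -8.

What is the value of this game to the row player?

-75/13

Row minima: R1 → -12, R2 → -11; maximin = -11.
Column maxima: X → 6, Y → -3, Z → 11; minimax = -3.
-11 ≠ -3, so there is no saddle point; optimal play is mixed.
Z is strictly dominated by X (it gives the row player strictly more in every row), so the column player never plays it.
On the remaining 2×2 (R1, R2 vs X, Y):
Let the row player play R1 with probability p. Expected payoff against X: 6p + (-11)(1−p) = 17p − 11; against Y: (-12)p + (-3)(1−p) = −9p − 3.
Setting these equal: 17p − 11 = −9p − 3 ⇒ 26p = 8 ⇒ p = 4/13, and the value is (17)·(4/13) − 11 = -75/13.
For the column player: with q = P(X), equating R1's and R2's payoffs gives 18q − 12 = −8q − 3 ⇒ q = 9/26.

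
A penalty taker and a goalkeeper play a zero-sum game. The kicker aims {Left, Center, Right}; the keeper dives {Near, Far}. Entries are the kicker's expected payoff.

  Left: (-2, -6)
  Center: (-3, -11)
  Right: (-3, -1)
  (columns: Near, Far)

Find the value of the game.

Row minima: Left → -6, Center → -11, Right → -3; maximin = -3.
Column maxima: Near → -2, Far → -1; minimax = -2.
-3 ≠ -2, so there is no saddle point; optimal play is mixed.
Center is strictly dominated by Left, so the kicker never plays it.
On the remaining 2×2 (Left, Right vs Near, Far):
Let the kicker play Left with probability p. Expected payoff against Near: (-2)p + (-3)(1−p) = p − 3; against Far: (-6)p + (-1)(1−p) = −5p − 1.
Setting these equal: p − 3 = −5p − 1 ⇒ 6p = 2 ⇒ p = 1/3, and the value is (1)·(1/3) − 3 = -8/3.
For the keeper: with q = P(Near), equating Left's and Right's payoffs gives 4q − 6 = −2q − 1 ⇒ q = 5/6.

-8/3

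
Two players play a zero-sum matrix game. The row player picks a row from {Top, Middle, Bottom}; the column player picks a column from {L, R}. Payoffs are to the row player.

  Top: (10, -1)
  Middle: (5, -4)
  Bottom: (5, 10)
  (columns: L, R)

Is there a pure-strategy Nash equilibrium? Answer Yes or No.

No

Row minima: Top → -1, Middle → -4, Bottom → 5; maximin = 5.
Column maxima: L → 10, R → 10; minimax = 10.
5 ≠ 10, so no pure-strategy equilibrium exists.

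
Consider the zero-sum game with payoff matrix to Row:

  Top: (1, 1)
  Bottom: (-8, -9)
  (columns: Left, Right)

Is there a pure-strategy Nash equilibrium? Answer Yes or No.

Row minima: Top → 1, Bottom → -9; maximin = 1.
Column maxima: Left → 1, Right → 1; minimax = 1.
maximin = minimax = 1, so a saddle point exists.

Yes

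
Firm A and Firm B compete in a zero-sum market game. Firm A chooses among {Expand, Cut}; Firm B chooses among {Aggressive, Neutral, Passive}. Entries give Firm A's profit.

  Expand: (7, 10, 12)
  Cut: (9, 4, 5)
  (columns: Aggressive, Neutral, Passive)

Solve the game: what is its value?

31/4

Row minima: Expand → 7, Cut → 4; maximin = 7.
Column maxima: Aggressive → 9, Neutral → 10, Passive → 12; minimax = 9.
7 ≠ 9, so there is no saddle point; optimal play is mixed.
Passive is strictly dominated by Neutral (it gives Firm A strictly more in every row), so Firm B never plays it.
On the remaining 2×2 (Expand, Cut vs Aggressive, Neutral):
Let Firm A play Expand with probability p. Expected payoff against Aggressive: 7p + 9(1−p) = −2p + 9; against Neutral: 10p + 4(1−p) = 6p + 4.
Setting these equal: −2p + 9 = 6p + 4 ⇒ −8p = -5 ⇒ p = 5/8, and the value is (-2)·(5/8) + 9 = 31/4.
For Firm B: with q = P(Aggressive), equating Expand's and Cut's payoffs gives −3q + 10 = 5q + 4 ⇒ q = 3/4.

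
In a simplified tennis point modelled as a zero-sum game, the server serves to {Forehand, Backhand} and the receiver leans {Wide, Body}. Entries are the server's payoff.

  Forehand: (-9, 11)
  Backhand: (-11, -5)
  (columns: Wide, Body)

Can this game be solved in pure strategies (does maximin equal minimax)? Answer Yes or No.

Row minima: Forehand → -9, Backhand → -11; maximin = -9.
Column maxima: Wide → -9, Body → 11; minimax = -9.
maximin = minimax = -9, so a saddle point exists.

Yes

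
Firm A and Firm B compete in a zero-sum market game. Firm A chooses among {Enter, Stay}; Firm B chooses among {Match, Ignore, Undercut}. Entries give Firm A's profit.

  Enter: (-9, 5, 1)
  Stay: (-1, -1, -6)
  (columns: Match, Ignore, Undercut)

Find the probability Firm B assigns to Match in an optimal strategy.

7/15

Row minima: Enter → -9, Stay → -6; maximin = -6.
Column maxima: Match → -1, Ignore → 5, Undercut → 1; minimax = -1.
-6 ≠ -1, so there is no saddle point; optimal play is mixed.
Ignore is strictly dominated by Undercut (it gives Firm A strictly more in every row), so Firm B never plays it.
On the remaining 2×2 (Enter, Stay vs Match, Undercut):
Let Firm A play Enter with probability p. Expected payoff against Match: (-9)p + (-1)(1−p) = −8p − 1; against Undercut: 1p + (-6)(1−p) = 7p − 6.
Setting these equal: −8p − 1 = 7p − 6 ⇒ −15p = -5 ⇒ p = 1/3, and the value is (-8)·(1/3) − 1 = -11/3.
For Firm B: with q = P(Match), equating Enter's and Stay's payoffs gives −10q + 1 = 5q − 6 ⇒ q = 7/15.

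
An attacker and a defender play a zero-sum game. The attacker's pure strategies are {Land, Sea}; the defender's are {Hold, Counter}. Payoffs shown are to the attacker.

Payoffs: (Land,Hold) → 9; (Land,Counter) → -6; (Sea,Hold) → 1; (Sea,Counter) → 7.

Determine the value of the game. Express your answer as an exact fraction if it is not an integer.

23/7

Row minima: Land → -6, Sea → 1; maximin = 1.
Column maxima: Hold → 9, Counter → 7; minimax = 7.
1 ≠ 7, so there is no saddle point; optimal play is mixed.
Let the attacker play Land with probability p. Expected payoff against Hold: 9p + 1(1−p) = 8p + 1; against Counter: (-6)p + 7(1−p) = −13p + 7.
Setting these equal: 8p + 1 = −13p + 7 ⇒ 21p = 6 ⇒ p = 2/7, and the value is (8)·(2/7) + 1 = 23/7.
For the defender: with q = P(Hold), equating Land's and Sea's payoffs gives 15q − 6 = −6q + 7 ⇒ q = 13/21.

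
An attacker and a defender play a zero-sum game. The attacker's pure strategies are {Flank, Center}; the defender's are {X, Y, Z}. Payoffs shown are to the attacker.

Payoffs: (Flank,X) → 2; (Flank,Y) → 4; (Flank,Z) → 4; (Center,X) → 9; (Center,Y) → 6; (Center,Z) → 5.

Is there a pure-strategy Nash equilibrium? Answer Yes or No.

Row minima: Flank → 2, Center → 5; maximin = 5.
Column maxima: X → 9, Y → 6, Z → 5; minimax = 5.
maximin = minimax = 5, so a saddle point exists.

Yes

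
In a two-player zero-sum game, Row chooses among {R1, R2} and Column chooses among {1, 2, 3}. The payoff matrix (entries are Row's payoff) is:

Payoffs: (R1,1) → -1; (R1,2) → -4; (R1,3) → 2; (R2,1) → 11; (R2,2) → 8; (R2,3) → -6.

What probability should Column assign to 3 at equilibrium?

Row minima: R1 → -4, R2 → -6; maximin = -4.
Column maxima: 1 → 11, 2 → 8, 3 → 2; minimax = 2.
-4 ≠ 2, so there is no saddle point; optimal play is mixed.
1 is strictly dominated by 2 (it gives Row strictly more in every row), so Column never plays it.
On the remaining 2×2 (R1, R2 vs 2, 3):
Let Row play R1 with probability p. Expected payoff against 2: (-4)p + 8(1−p) = −12p + 8; against 3: 2p + (-6)(1−p) = 8p − 6.
Setting these equal: −12p + 8 = 8p − 6 ⇒ −20p = -14 ⇒ p = 7/10, and the value is (-12)·(7/10) + 8 = -2/5.
For Column: with q = P(2), equating R1's and R2's payoffs gives −6q + 2 = 14q − 6 ⇒ q = 2/5.

3/5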